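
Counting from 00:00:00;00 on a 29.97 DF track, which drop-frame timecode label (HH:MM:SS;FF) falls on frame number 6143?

Each 10-minute DF block holds 10 × 60 × 30 − 9 × 2 = 17982 frames. 6143 ÷ 17982 → 0 full blocks, remainder 6143.
Within the partial block the first minute is 1800 frames and each further minute 1798, so 3 further minute boundaries passed. Total skipped labels = 18 × 0 + 2 × 3 = 6.
Non-drop label index = 6143 + 6 = 6149; at 30 labels/s that is 00:03:24:29, i.e. DF 00:03:24;29.

00:03:24;29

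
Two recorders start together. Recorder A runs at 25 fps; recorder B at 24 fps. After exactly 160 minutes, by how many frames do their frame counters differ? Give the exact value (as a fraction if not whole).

9600 frames

160 min = 9600 s.
A emits 25 × 9600 = 240000 frames; B emits 24 × 9600 = 230400.
Difference = 9600 frames; B is behind A.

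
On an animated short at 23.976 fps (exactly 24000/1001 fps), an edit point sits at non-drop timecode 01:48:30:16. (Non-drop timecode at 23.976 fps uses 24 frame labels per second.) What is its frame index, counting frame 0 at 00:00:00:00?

Total seconds to the label: (1 × 3600 + 48 × 60 + 30) = 6510.
Frame index = 6510 × 24 + 16 = 156256.

frame 156256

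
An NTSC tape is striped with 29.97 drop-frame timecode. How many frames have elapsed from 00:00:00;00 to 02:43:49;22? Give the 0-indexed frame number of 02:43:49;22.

As if non-drop at 30 labels/s: (2 × 3600 + 43 × 60 + 49) × 30 + 22 = 294892.
Minute boundaries passed: 163; those not divisible by 10: 163 − 16 = 147; dropped labels = 2 × 147 = 294.
Actual frame index = 294892 − 294 = 294598.

294598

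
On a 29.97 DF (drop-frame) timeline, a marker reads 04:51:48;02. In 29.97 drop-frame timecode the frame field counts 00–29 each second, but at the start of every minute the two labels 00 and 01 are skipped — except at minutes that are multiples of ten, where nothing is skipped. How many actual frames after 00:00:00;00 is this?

524718

As if non-drop at 30 labels/s: (4 × 3600 + 51 × 60 + 48) × 30 + 2 = 525242.
Minute boundaries passed: 291; those not divisible by 10: 291 − 29 = 262; dropped labels = 2 × 262 = 524.
Actual frame index = 525242 − 524 = 524718.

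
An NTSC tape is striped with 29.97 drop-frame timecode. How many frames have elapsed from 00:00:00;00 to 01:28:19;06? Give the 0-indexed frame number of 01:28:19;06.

158816

Complete 10-minute blocks: 8, each 17982 frames → 143856.
Remaining 8 whole minutes in the current block: 1800 + 7 × 1798 = 14386 frames.
Within the current minute: 19 × 30 + 6 − 2 = 574 (labels ;00/;01 skipped at this minute). Total = 143856 + 14386 + 574 = 158816.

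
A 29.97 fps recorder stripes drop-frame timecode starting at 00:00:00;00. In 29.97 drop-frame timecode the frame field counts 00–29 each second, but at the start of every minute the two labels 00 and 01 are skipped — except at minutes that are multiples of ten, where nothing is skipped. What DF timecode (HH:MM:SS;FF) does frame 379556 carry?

Ten DF minutes hold 17982 frames, so frame 379556 lies in block 21 (frames 377622–395603) with 1934 frames into that block.
The block's first minute is 1800 frames and the rest 1798 each; 1934 frames reaches minute 1, so 21 × 18 + 1 × 2 = 380 labels have been skipped so far.
Adding those back, label number 379556 + 380 = 379936 at 30 labels/s is 12664 s + 16 f = 3 h 31 min 4 s frame 16, i.e. 03:31:04;16.

03:31:04;16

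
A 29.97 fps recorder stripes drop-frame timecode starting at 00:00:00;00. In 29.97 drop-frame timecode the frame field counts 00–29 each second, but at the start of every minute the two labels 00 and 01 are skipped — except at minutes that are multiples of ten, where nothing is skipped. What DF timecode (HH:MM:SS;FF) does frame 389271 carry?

Each 10-minute DF block holds 10 × 60 × 30 − 9 × 2 = 17982 frames. 389271 ÷ 17982 → 21 full blocks, remainder 11649.
Within the partial block the first minute is 1800 frames and each further minute 1798, so 6 further minute boundaries passed. Total skipped labels = 18 × 21 + 2 × 6 = 390.
Non-drop label index = 389271 + 390 = 389661; at 30 labels/s that is 03:36:28:21, i.e. DF 03:36:28;21.

03:36:28;21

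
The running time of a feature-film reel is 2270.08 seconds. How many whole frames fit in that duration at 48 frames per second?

108963 frames

Frames = 2270.08 × 48 = 2724096/25 ≈ 108963.8400.
Complete frames: 108963.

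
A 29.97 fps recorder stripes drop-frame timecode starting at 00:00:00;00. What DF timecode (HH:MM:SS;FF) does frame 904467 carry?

Ten DF minutes hold 17982 frames, so frame 904467 lies in block 50 (frames 899100–917081) with 5367 frames into that block.
The block's first minute is 1800 frames and the rest 1798 each; 5367 frames reaches minute 2, so 50 × 18 + 2 × 2 = 904 labels have been skipped so far.
Adding those back, label number 904467 + 904 = 905371 at 30 labels/s is 30179 s + 1 f = 8 h 22 min 59 s frame 1, i.e. 08:22:59;01.

08:22:59;01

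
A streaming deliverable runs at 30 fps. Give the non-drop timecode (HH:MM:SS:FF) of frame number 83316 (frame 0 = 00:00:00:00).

00:46:17:06

83316 ÷ 30 = 2777 full seconds, remainder 6 frames.
2777 s = 0 h 46 min 17 s.
Timecode: 00:46:17:06.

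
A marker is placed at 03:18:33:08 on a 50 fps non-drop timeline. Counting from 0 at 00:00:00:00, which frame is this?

595658

Total seconds to the label: (3 × 3600 + 18 × 60 + 33) = 11913.
Frame index = 11913 × 50 + 8 = 595658.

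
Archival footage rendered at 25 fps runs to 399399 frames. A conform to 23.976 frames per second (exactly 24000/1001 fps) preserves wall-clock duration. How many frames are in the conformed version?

Target frames = source frames × (target rate / source rate) = 399399 × (24000/1001)/(25) = 399399 × 960/1001 = 383040.

383040 frames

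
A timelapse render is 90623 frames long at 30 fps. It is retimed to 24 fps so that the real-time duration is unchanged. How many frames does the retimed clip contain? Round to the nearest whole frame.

Frames at target rate = 90623 × (24) / (30) = 362492/5 ≈ 72498.400.
Nearest whole frame: 72498.

72498 frames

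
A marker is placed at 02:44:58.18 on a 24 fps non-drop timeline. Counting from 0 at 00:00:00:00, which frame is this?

frame 237570

Total seconds to the label: (2 × 3600 + 44 × 60 + 58) = 9898.
Frame index = 9898 × 24 + 18 = 237570.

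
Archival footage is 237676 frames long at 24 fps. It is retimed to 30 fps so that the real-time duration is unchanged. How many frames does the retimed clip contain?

Target frames = source frames × (target rate / source rate) = 237676 × (30)/(24) = 237676 × 5/4 = 297095.

297095 frames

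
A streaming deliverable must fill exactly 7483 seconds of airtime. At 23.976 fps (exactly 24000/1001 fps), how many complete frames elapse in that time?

179412 frames

Frames = 7483 × 24000/1001 = 25656000/143 ≈ 179412.5874.
Complete frames: 179412.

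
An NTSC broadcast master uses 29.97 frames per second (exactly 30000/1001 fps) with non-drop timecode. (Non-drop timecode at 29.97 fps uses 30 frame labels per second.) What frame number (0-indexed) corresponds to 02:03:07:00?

frame 221610

Total seconds to the label: (2 × 3600 + 3 × 60 + 7) = 7387.
Frame index = 7387 × 30 + 0 = 221610.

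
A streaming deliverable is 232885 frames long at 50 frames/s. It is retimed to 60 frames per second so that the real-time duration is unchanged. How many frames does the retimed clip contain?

279462 frames

Target frames = source frames × (target rate / source rate) = 232885 × (60)/(50) = 232885 × 6/5 = 279462.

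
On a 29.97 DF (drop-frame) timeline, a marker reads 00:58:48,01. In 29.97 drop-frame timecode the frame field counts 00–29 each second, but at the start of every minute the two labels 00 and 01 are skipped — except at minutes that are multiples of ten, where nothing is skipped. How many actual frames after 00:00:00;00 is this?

Complete 10-minute blocks: 5, each 17982 frames → 89910.
Remaining 8 whole minutes in the current block: 1800 + 7 × 1798 = 14386 frames.
Within the current minute: 48 × 30 + 1 − 2 = 1439 (labels ;00/;01 skipped at this minute). Total = 89910 + 14386 + 1439 = 105735.

105735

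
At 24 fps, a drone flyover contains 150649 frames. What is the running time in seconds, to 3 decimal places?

Running time = 150649 × 1/24 = 150649/24 s ≈ 6277.042 s.

6277.042 seconds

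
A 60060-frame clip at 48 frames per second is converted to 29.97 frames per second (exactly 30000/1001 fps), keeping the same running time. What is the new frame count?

37500 frames

Target frames = source frames × (target rate / source rate) = 60060 × (30000/1001)/(48) = 60060 × 625/1001 = 37500.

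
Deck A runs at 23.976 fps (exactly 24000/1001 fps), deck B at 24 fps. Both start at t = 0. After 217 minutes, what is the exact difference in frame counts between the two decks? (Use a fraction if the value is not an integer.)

217 min = 13020 s.
A emits 24000/1001 × 13020 = 44640000/143 frames; B emits 24 × 13020 = 312480.
Difference = 44640/143 frames (≈ 312.1678); B is ahead of A.

44640/143 frames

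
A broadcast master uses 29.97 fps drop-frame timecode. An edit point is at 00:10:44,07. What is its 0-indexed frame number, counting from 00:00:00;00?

19309

Complete 10-minute blocks: 1, each 17982 frames → 17982.
Remaining 0 whole minutes in the current block: 0 frames.
Within the current minute: 44 × 30 + 7 = 1327. Total = 17982 + 0 + 1327 = 19309.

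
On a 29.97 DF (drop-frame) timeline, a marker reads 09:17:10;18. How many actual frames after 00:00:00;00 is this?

Complete 10-minute blocks: 55, each 17982 frames → 989010.
Remaining 7 whole minutes in the current block: 1800 + 6 × 1798 = 12588 frames.
Within the current minute: 10 × 30 + 18 − 2 = 316 (labels ;00/;01 skipped at this minute). Total = 989010 + 12588 + 316 = 1001914.

1001914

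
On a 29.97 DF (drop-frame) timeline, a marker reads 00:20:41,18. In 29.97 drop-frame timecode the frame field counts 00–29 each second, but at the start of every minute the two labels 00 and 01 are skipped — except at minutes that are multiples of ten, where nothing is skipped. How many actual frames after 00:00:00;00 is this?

37212

As if non-drop at 30 labels/s: (0 × 3600 + 20 × 60 + 41) × 30 + 18 = 37248.
Minute boundaries passed: 20; those not divisible by 10: 20 − 2 = 18; dropped labels = 2 × 18 = 36.
Actual frame index = 37248 − 36 = 37212.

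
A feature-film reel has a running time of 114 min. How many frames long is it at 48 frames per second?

114 min = 6840 s.
Frames = 6840 × 48 = 328320.

328320 frames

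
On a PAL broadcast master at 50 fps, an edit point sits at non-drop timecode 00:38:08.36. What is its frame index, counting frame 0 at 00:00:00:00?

Total seconds to the label: (0 × 3600 + 38 × 60 + 8) = 2288.
Frame index = 2288 × 50 + 36 = 114436.

frame 114436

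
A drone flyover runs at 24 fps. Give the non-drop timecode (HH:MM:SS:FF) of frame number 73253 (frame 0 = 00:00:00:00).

73253 ÷ 24 = 3052 full seconds, remainder 5 frames.
3052 s = 0 h 50 min 52 s.
Timecode: 00:50:52:05.

00:50:52:05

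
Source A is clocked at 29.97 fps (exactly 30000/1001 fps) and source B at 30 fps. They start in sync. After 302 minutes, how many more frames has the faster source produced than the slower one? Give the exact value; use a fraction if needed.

543600/1001 frames

302 min = 18120 s.
A emits 30000/1001 × 18120 = 543600000/1001 frames; B emits 30 × 18120 = 543600.
Difference = 543600/1001 frames (≈ 543.0569); B is ahead of A.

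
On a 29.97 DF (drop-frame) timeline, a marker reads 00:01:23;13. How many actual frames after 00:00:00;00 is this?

2501

As if non-drop at 30 labels/s: (0 × 3600 + 1 × 60 + 23) × 30 + 13 = 2503.
Minute boundaries passed: 1; those not divisible by 10: 1 − 0 = 1; dropped labels = 2 × 1 = 2.
Actual frame index = 2503 − 2 = 2501.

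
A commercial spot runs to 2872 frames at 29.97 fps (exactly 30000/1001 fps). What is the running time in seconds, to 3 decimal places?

Running time = 2872 × 1001/30000 = 359359/3750 s ≈ 95.829 s.

95.829 seconds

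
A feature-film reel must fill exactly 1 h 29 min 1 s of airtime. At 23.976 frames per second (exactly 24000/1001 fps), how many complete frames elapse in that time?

1 h 29 min 1 s = 5341 s.
Frames = 5341 × 24000/1001 = 18312000/143 ≈ 128055.9441.
Complete frames: 128055.

128055 frames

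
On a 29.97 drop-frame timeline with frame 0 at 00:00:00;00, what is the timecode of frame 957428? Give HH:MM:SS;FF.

08:52:26;06

Ten DF minutes hold 17982 frames, so frame 957428 lies in block 53 (frames 953046–971027) with 4382 frames into that block.
The block's first minute is 1800 frames and the rest 1798 each; 4382 frames reaches minute 2, so 53 × 18 + 2 × 2 = 958 labels have been skipped so far.
Adding those back, label number 957428 + 958 = 958386 at 30 labels/s is 31946 s + 6 f = 8 h 52 min 26 s frame 6, i.e. 08:52:26;06.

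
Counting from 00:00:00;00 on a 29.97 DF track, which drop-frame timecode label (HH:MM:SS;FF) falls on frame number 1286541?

11:55:27;19

Each 10-minute DF block holds 10 × 60 × 30 − 9 × 2 = 17982 frames. 1286541 ÷ 17982 → 71 full blocks, remainder 9819.
Within the partial block the first minute is 1800 frames and each further minute 1798, so 5 further minute boundaries passed. Total skipped labels = 18 × 71 + 2 × 5 = 1288.
Non-drop label index = 1286541 + 1288 = 1287829; at 30 labels/s that is 11:55:27:19, i.e. DF 11:55:27;19.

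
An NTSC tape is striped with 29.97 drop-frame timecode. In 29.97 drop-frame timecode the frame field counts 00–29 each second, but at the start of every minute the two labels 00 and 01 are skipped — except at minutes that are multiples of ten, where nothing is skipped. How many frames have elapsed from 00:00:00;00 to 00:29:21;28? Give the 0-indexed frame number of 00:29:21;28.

52804

Complete 10-minute blocks: 2, each 17982 frames → 35964.
Remaining 9 whole minutes in the current block: 1800 + 8 × 1798 = 16184 frames.
Within the current minute: 21 × 30 + 28 − 2 = 656 (labels ;00/;01 skipped at this minute). Total = 35964 + 16184 + 656 = 52804.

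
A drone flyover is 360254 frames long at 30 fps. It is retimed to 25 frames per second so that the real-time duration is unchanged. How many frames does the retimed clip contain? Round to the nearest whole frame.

300212 frames

Frames at target rate = 360254 × (25) / (30) = 900635/3 ≈ 300211.667.
Nearest whole frame: 300212.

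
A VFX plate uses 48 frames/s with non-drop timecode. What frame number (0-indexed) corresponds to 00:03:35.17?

Total seconds to the label: (0 × 3600 + 3 × 60 + 35) = 215.
Frame index = 215 × 48 + 17 = 10337.

frame 10337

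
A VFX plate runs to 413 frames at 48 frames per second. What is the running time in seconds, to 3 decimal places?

Running time = 413 × 1/48 = 413/48 s ≈ 8.604 s.

8.604 seconds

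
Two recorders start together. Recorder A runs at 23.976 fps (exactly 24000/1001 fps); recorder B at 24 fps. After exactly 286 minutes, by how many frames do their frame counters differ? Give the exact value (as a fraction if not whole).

286 min = 17160 s.
A emits 24000/1001 × 17160 = 2880000/7 frames; B emits 24 × 17160 = 411840.
Difference = 2880/7 frames (≈ 411.4286); B is ahead of A.

2880/7 frames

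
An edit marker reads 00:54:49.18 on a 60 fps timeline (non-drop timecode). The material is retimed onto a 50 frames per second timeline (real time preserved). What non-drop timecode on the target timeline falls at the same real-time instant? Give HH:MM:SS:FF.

00:54:49:15

Source frame index: (0×3600 + 54×60 + 49) × 60 + 18 = 197358.
Real time: 197358 / (60) = 32893/10 s.
Target frame: (32893/10) × (50) = 164465.
At 50 labels/s: frame 164465 → 00:54:49:15.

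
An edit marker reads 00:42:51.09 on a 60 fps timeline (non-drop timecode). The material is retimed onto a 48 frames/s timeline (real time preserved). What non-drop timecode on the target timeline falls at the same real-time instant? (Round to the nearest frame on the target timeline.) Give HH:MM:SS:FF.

Source frame index: (0×3600 + 42×60 + 51) × 60 + 9 = 154269.
Real time: 154269 / (60) = 51423/20 s.
Target frame: (51423/20) × (48) = 617076/5 ≈ 123415.200 → 123415.
At 48 labels/s: frame 123415 → 00:42:51:07.

00:42:51:07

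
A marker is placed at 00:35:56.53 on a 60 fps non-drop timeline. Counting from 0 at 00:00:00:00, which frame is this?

129413

Total seconds to the label: (0 × 3600 + 35 × 60 + 56) = 2156.
Frame index = 2156 × 60 + 53 = 129413.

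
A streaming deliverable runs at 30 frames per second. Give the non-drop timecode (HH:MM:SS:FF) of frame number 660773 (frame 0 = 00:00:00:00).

06:07:05:23

660773 ÷ 30 = 22025 full seconds, remainder 23 frames.
22025 s = 6 h 7 min 5 s.
Timecode: 06:07:05:23.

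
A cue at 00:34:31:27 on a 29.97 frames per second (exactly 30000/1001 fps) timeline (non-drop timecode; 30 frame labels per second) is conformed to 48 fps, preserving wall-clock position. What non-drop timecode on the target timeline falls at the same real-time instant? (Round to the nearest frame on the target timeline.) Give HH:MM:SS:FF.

00:34:33:47

Source frame index: (0×3600 + 34×60 + 31) × 30 + 27 = 62157.
Real time: 62157 / (30000/1001) = 20739719/10000 s.
Target frame: (20739719/10000) × (48) = 62219157/625 ≈ 99550.651 → 99551.
At 48 labels/s: frame 99551 → 00:34:33:47.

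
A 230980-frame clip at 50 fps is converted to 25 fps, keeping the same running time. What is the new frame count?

Target frames = source frames × (target rate / source rate) = 230980 × (25)/(50) = 230980 × 1/2 = 115490.

115490 frames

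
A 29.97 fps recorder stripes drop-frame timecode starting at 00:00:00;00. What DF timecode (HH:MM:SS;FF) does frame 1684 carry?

00:00:56;04

Ten DF minutes hold 17982 frames, so frame 1684 lies in block 0 (frames 0–17981) with 1684 frames into that block.
The block's first minute is 1800 frames and the rest 1798 each; 1684 frames reaches minute 0, so 0 × 18 + 0 × 2 = 0 labels have been skipped so far.
Adding those back, label number 1684 + 0 = 1684 at 30 labels/s is 56 s + 4 f = 0 h 0 min 56 s frame 4, i.e. 00:00:56;04.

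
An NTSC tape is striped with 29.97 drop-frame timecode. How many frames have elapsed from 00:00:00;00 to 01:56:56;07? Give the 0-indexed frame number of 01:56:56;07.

210277

Complete 10-minute blocks: 11, each 17982 frames → 197802.
Remaining 6 whole minutes in the current block: 1800 + 5 × 1798 = 10790 frames.
Within the current minute: 56 × 30 + 7 − 2 = 1685 (labels ;00/;01 skipped at this minute). Total = 197802 + 10790 + 1685 = 210277.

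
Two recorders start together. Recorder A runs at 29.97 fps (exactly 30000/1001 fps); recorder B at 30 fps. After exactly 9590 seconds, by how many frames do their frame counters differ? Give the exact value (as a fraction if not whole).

A emits 30000/1001 × 9590 = 41100000/143 frames; B emits 30 × 9590 = 287700.
Difference = 41100/143 frames (≈ 287.4126); B is ahead of A.

41100/143 frames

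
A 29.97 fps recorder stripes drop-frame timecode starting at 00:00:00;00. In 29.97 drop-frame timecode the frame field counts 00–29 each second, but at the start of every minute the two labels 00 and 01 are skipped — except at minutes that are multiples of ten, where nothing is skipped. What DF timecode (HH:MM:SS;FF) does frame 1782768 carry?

Ten DF minutes hold 17982 frames, so frame 1782768 lies in block 99 (frames 1780218–1798199) with 2550 frames into that block.
The block's first minute is 1800 frames and the rest 1798 each; 2550 frames reaches minute 1, so 99 × 18 + 1 × 2 = 1784 labels have been skipped so far.
Adding those back, label number 1782768 + 1784 = 1784552 at 30 labels/s is 59485 s + 2 f = 16 h 31 min 25 s frame 2, i.e. 16:31:25;02.

16:31:25;02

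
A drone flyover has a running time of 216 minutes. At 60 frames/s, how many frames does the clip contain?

216 min = 12960 s.
Frames = 12960 × 60 = 777600.

777600 frames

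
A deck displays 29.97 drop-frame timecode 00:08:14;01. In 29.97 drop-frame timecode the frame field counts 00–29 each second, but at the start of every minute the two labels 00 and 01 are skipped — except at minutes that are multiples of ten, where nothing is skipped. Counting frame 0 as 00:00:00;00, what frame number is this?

As if non-drop at 30 labels/s: (0 × 3600 + 8 × 60 + 14) × 30 + 1 = 14821.
Minute boundaries passed: 8; those not divisible by 10: 8 − 0 = 8; dropped labels = 2 × 8 = 16.
Actual frame index = 14821 − 16 = 14805.

14805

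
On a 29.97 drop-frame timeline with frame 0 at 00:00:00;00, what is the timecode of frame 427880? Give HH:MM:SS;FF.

03:57:56;28

Ten DF minutes hold 17982 frames, so frame 427880 lies in block 23 (frames 413586–431567) with 14294 frames into that block.
The block's first minute is 1800 frames and the rest 1798 each; 14294 frames reaches minute 7, so 23 × 18 + 7 × 2 = 428 labels have been skipped so far.
Adding those back, label number 427880 + 428 = 428308 at 30 labels/s is 14276 s + 28 f = 3 h 57 min 56 s frame 28, i.e. 03:57:56;28.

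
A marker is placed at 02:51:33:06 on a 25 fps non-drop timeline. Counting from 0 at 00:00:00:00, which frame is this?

257331

Total seconds to the label: (2 × 3600 + 51 × 60 + 33) = 10293.
Frame index = 10293 × 25 + 6 = 257331.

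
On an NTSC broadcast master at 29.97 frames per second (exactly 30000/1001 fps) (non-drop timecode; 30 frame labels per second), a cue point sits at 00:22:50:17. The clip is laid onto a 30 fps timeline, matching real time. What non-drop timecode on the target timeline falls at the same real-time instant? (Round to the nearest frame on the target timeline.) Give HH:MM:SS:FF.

Source frame index: (0×3600 + 22×60 + 50) × 30 + 17 = 41117.
Real time: 41117 / (30000/1001) = 41158117/30000 s.
Target frame: (41158117/30000) × (30) = 41158117/1000 ≈ 41158.117 → 41158.
At 30 labels/s: frame 41158 → 00:22:51:28.

00:22:51:28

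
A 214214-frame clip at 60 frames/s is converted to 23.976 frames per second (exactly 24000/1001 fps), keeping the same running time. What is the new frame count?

Target frames = source frames × (target rate / source rate) = 214214 × (24000/1001)/(60) = 214214 × 400/1001 = 85600.

85600 frames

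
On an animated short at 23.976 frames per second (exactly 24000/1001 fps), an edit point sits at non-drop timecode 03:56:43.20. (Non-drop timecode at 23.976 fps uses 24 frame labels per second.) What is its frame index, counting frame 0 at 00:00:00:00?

340892

Total seconds to the label: (3 × 3600 + 56 × 60 + 43) = 14203.
Frame index = 14203 × 24 + 20 = 340892.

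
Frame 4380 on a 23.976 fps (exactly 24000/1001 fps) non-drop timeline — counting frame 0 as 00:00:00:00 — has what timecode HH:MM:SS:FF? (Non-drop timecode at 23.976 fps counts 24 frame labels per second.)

00:03:02:12

4380 ÷ 24 = 182 full seconds, remainder 12 frames.
182 s = 0 h 3 min 2 s.
Timecode: 00:03:02:12.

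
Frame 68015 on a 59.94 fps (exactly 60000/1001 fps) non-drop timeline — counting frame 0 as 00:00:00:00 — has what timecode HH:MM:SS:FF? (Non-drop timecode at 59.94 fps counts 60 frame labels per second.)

68015 ÷ 60 = 1133 full seconds, remainder 35 frames.
1133 s = 0 h 18 min 53 s.
Timecode: 00:18:53:35.

00:18:53:35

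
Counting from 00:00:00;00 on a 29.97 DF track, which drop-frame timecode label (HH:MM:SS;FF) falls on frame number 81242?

Ten DF minutes hold 17982 frames, so frame 81242 lies in block 4 (frames 71928–89909) with 9314 frames into that block.
The block's first minute is 1800 frames and the rest 1798 each; 9314 frames reaches minute 5, so 4 × 18 + 5 × 2 = 82 labels have been skipped so far.
Adding those back, label number 81242 + 82 = 81324 at 30 labels/s is 2710 s + 24 f = 0 h 45 min 10 s frame 24, i.e. 00:45:10;24.

00:45:10;24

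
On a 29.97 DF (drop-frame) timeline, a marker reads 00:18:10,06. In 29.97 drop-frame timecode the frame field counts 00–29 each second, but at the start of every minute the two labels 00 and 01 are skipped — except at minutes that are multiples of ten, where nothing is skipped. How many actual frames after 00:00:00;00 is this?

Complete 10-minute blocks: 1, each 17982 frames → 17982.
Remaining 8 whole minutes in the current block: 1800 + 7 × 1798 = 14386 frames.
Within the current minute: 10 × 30 + 6 − 2 = 304 (labels ;00/;01 skipped at this minute). Total = 17982 + 14386 + 304 = 32672.

32672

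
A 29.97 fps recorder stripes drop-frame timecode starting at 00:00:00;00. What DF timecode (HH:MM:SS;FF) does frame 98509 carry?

00:54:46;27

Each 10-minute DF block holds 10 × 60 × 30 − 9 × 2 = 17982 frames. 98509 ÷ 17982 → 5 full blocks, remainder 8599.
Within the partial block the first minute is 1800 frames and each further minute 1798, so 4 further minute boundaries passed. Total skipped labels = 18 × 5 + 2 × 4 = 98.
Non-drop label index = 98509 + 98 = 98607; at 30 labels/s that is 00:54:46:27, i.e. DF 00:54:46;27.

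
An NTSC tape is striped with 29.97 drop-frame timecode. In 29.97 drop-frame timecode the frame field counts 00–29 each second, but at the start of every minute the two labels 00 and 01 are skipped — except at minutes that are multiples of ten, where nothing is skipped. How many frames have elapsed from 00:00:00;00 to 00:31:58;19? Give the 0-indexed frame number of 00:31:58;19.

57503

As if non-drop at 30 labels/s: (0 × 3600 + 31 × 60 + 58) × 30 + 19 = 57559.
Minute boundaries passed: 31; those not divisible by 10: 31 − 3 = 28; dropped labels = 2 × 28 = 56.
Actual frame index = 57559 − 56 = 57503.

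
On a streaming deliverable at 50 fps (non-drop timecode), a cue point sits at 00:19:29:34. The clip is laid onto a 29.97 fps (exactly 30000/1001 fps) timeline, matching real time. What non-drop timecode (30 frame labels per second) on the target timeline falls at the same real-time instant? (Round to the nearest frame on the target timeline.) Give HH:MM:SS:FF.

Source frame index: (0×3600 + 19×60 + 29) × 50 + 34 = 58484.
Real time: 58484 / (50) = 29242/25 s.
Target frame: (29242/25) × (30000/1001) = 35090400/1001 ≈ 35055.345 → 35055.
At 30 labels/s: frame 35055 → 00:19:28:15.

00:19:28:15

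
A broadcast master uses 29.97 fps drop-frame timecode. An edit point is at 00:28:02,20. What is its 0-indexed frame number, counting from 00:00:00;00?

50428

As if non-drop at 30 labels/s: (0 × 3600 + 28 × 60 + 2) × 30 + 20 = 50480.
Minute boundaries passed: 28; those not divisible by 10: 28 − 2 = 26; dropped labels = 2 × 26 = 52.
Actual frame index = 50480 − 52 = 50428.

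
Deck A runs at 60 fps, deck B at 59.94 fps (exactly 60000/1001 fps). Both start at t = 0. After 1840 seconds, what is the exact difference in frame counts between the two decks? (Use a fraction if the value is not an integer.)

110400/1001 frames

A emits 60 × 1840 = 110400 frames; B emits 60000/1001 × 1840 = 110400000/1001.
Difference = 110400/1001 frames (≈ 110.2897); B is behind A.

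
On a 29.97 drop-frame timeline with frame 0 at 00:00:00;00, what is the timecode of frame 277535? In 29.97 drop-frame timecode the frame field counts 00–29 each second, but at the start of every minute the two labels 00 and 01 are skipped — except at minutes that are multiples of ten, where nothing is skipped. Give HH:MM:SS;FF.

Ten DF minutes hold 17982 frames, so frame 277535 lies in block 15 (frames 269730–287711) with 7805 frames into that block.
The block's first minute is 1800 frames and the rest 1798 each; 7805 frames reaches minute 4, so 15 × 18 + 4 × 2 = 278 labels have been skipped so far.
Adding those back, label number 277535 + 278 = 277813 at 30 labels/s is 9260 s + 13 f = 2 h 34 min 20 s frame 13, i.e. 02:34:20;13.

02:34:20;13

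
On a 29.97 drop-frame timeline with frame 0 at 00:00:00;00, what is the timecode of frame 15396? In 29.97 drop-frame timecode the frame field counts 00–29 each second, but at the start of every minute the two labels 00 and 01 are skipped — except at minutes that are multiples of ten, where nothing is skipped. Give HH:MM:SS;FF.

00:08:33;22

Each 10-minute DF block holds 10 × 60 × 30 − 9 × 2 = 17982 frames. 15396 ÷ 17982 → 0 full blocks, remainder 15396.
Within the partial block the first minute is 1800 frames and each further minute 1798, so 8 further minute boundaries passed. Total skipped labels = 18 × 0 + 2 × 8 = 16.
Non-drop label index = 15396 + 16 = 15412; at 30 labels/s that is 00:08:33:22, i.e. DF 00:08:33;22.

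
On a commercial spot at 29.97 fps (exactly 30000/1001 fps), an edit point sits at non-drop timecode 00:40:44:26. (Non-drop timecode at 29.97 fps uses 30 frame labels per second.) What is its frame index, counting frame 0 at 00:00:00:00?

73346

Total seconds to the label: (0 × 3600 + 40 × 60 + 44) = 2444.
Frame index = 2444 × 30 + 26 = 73346.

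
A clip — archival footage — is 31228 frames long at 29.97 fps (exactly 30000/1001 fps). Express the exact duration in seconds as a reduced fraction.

7814807/7500 seconds

Running time = 31228 ÷ (30000/1001) = 31228 × 1001/30000 = 7814807/7500 s.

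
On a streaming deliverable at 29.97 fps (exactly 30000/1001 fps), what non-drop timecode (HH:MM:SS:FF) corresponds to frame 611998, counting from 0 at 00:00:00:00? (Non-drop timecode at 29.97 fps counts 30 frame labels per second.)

611998 ÷ 30 = 20399 full seconds, remainder 28 frames.
20399 s = 5 h 39 min 59 s.
Timecode: 05:39:59:28.

05:39:59:28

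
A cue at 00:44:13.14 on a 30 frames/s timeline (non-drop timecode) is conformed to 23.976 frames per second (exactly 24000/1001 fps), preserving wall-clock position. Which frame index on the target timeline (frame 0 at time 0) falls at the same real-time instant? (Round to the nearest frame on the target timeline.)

Source frame index: (0×3600 + 44×60 + 13) × 30 + 14 = 79604.
Real time: 79604 / (30) = 39802/15 s.
Target frame: (39802/15) × (24000/1001) = 9097600/143 ≈ 63619.580 → 63620.

frame 63620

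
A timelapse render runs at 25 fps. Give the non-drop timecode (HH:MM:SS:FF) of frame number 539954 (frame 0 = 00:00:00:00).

539954 ÷ 25 = 21598 full seconds, remainder 4 frames.
21598 s = 5 h 59 min 58 s.
Timecode: 05:59:58:04.

05:59:58:04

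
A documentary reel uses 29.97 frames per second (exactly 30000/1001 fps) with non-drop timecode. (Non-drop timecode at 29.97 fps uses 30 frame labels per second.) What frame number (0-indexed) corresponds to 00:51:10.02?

frame 92102

Total seconds to the label: (0 × 3600 + 51 × 60 + 10) = 3070.
Frame index = 3070 × 30 + 2 = 92102.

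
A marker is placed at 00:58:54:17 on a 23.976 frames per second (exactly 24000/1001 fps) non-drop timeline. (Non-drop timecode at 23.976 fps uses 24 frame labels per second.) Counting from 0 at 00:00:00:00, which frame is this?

Total seconds to the label: (0 × 3600 + 58 × 60 + 54) = 3534.
Frame index = 3534 × 24 + 17 = 84833.

frame 84833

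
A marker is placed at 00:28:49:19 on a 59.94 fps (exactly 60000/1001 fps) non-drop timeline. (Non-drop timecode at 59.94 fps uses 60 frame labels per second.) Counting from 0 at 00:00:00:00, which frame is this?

103759

Total seconds to the label: (0 × 3600 + 28 × 60 + 49) = 1729.
Frame index = 1729 × 60 + 19 = 103759.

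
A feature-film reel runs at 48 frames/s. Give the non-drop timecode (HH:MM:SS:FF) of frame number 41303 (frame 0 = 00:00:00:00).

00:14:20:23

41303 ÷ 48 = 860 full seconds, remainder 23 frames.
860 s = 0 h 14 min 20 s.
Timecode: 00:14:20:23.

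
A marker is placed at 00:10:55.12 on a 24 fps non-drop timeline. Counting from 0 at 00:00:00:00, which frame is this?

15732

Total seconds to the label: (0 × 3600 + 10 × 60 + 55) = 655.
Frame index = 655 × 24 + 12 = 15732.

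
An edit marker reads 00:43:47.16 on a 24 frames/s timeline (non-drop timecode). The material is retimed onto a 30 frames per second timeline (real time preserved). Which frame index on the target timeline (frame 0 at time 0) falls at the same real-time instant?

Source frame index: (0×3600 + 43×60 + 47) × 24 + 16 = 63064.
Real time: 63064 / (24) = 7883/3 s.
Target frame: (7883/3) × (30) = 78830.

frame 78830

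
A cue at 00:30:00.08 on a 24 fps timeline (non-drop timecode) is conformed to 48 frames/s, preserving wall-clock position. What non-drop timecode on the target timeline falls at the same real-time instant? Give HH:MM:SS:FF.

Source frame index: (0×3600 + 30×60 + 0) × 24 + 8 = 43208.
Real time: 43208 / (24) = 5401/3 s.
Target frame: (5401/3) × (48) = 86416.
At 48 labels/s: frame 86416 → 00:30:00:16.

00:30:00:16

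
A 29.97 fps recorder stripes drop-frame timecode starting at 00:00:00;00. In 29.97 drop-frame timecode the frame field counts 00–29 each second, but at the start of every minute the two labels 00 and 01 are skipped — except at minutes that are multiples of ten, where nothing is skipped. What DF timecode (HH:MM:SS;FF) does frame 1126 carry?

Each 10-minute DF block holds 10 × 60 × 30 − 9 × 2 = 17982 frames. 1126 ÷ 17982 → 0 full blocks, remainder 1126.
Within the partial block the first minute is 1800 frames and each further minute 1798, so 0 further minute boundaries passed. Total skipped labels = 18 × 0 + 2 × 0 = 0.
Non-drop label index = 1126 + 0 = 1126; at 30 labels/s that is 00:00:37:16, i.e. DF 00:00:37;16.

00:00:37;16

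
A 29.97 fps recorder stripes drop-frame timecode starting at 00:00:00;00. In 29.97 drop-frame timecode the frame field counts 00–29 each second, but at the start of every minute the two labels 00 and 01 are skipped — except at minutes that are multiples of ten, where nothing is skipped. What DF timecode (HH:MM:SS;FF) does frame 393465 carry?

Ten DF minutes hold 17982 frames, so frame 393465 lies in block 21 (frames 377622–395603) with 15843 frames into that block.
The block's first minute is 1800 frames and the rest 1798 each; 15843 frames reaches minute 8, so 21 × 18 + 8 × 2 = 394 labels have been skipped so far.
Adding those back, label number 393465 + 394 = 393859 at 30 labels/s is 13128 s + 19 f = 3 h 38 min 48 s frame 19, i.e. 03:38:48;19.

03:38:48;19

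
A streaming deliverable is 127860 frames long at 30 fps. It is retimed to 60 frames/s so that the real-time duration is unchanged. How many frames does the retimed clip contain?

Frames at target rate = 127860 × (60) / (30) = 255720.

255720 frames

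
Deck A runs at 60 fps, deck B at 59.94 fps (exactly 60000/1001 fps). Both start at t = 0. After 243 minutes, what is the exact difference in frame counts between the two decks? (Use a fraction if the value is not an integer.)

243 min = 14580 s.
A emits 60 × 14580 = 874800 frames; B emits 60000/1001 × 14580 = 874800000/1001.
Difference = 874800/1001 frames (≈ 873.9261); B is behind A.

874800/1001 frames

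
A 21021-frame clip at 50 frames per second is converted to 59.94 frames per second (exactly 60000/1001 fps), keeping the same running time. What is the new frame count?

Target frames = source frames × (target rate / source rate) = 21021 × (60000/1001)/(50) = 21021 × 1200/1001 = 25200.

25200 frames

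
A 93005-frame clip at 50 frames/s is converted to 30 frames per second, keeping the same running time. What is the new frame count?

Target frames = source frames × (target rate / source rate) = 93005 × (30)/(50) = 93005 × 3/5 = 55803.

55803 frames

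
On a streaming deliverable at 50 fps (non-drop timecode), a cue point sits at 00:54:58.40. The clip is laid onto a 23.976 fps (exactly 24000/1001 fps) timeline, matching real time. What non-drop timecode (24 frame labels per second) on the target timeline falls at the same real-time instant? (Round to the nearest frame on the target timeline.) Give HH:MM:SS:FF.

00:54:55:12

Source frame index: (0×3600 + 54×60 + 58) × 50 + 40 = 164940.
Real time: 164940 / (50) = 16494/5 s.
Target frame: (16494/5) × (24000/1001) = 79171200/1001 ≈ 79092.108 → 79092.
At 24 labels/s: frame 79092 → 00:54:55:12.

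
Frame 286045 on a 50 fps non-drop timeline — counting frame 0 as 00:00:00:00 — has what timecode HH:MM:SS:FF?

286045 ÷ 50 = 5720 full seconds, remainder 45 frames.
5720 s = 1 h 35 min 20 s.
Timecode: 01:35:20:45.

01:35:20:45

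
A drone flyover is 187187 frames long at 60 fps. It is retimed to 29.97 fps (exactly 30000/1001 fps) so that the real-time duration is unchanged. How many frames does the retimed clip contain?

Target frames = source frames × (target rate / source rate) = 187187 × (30000/1001)/(60) = 187187 × 500/1001 = 93500.

93500 frames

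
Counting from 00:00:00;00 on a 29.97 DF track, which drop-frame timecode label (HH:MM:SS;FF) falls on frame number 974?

Ten DF minutes hold 17982 frames, so frame 974 lies in block 0 (frames 0–17981) with 974 frames into that block.
The block's first minute is 1800 frames and the rest 1798 each; 974 frames reaches minute 0, so 0 × 18 + 0 × 2 = 0 labels have been skipped so far.
Adding those back, label number 974 + 0 = 974 at 30 labels/s is 32 s + 14 f = 0 h 0 min 32 s frame 14, i.e. 00:00:32;14.

00:00:32;14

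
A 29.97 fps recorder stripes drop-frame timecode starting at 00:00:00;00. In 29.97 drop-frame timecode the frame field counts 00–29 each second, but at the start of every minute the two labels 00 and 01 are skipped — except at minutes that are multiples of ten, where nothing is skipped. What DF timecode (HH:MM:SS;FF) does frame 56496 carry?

Each 10-minute DF block holds 10 × 60 × 30 − 9 × 2 = 17982 frames. 56496 ÷ 17982 → 3 full blocks, remainder 2550.
Within the partial block the first minute is 1800 frames and each further minute 1798, so 1 further minute boundary passed. Total skipped labels = 18 × 3 + 2 × 1 = 56.
Non-drop label index = 56496 + 56 = 56552; at 30 labels/s that is 00:31:25:02, i.e. DF 00:31:25;02.

00:31:25;02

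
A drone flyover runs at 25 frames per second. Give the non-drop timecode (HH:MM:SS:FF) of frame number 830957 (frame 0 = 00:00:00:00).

09:13:58:07

830957 ÷ 25 = 33238 full seconds, remainder 7 frames.
33238 s = 9 h 13 min 58 s.
Timecode: 09:13:58:07.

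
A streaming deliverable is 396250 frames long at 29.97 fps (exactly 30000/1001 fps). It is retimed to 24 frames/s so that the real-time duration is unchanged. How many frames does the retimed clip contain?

317317 frames

Target frames = source frames × (target rate / source rate) = 396250 × (24)/(30000/1001) = 396250 × 1001/1250 = 317317.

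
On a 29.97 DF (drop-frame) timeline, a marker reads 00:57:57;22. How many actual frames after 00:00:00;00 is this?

Complete 10-minute blocks: 5, each 17982 frames → 89910.
Remaining 7 whole minutes in the current block: 1800 + 6 × 1798 = 12588 frames.
Within the current minute: 57 × 30 + 22 − 2 = 1730 (labels ;00/;01 skipped at this minute). Total = 89910 + 12588 + 1730 = 104228.

104228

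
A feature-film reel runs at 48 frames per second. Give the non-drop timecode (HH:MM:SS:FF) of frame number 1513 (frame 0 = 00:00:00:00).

1513 ÷ 48 = 31 full seconds, remainder 25 frames.
31 s = 0 h 0 min 31 s.
Timecode: 00:00:31:25.

00:00:31:25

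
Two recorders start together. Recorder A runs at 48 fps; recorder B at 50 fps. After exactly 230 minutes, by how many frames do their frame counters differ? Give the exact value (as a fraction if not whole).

27600 frames

230 min = 13800 s.
A emits 48 × 13800 = 662400 frames; B emits 50 × 13800 = 690000.
Difference = 27600 frames; B is ahead of A.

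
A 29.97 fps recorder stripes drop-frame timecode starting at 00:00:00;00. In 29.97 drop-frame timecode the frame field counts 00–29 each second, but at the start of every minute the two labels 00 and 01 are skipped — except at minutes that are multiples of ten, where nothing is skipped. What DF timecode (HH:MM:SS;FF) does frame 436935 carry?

Each 10-minute DF block holds 10 × 60 × 30 − 9 × 2 = 17982 frames. 436935 ÷ 17982 → 24 full blocks, remainder 5367.
Within the partial block the first minute is 1800 frames and each further minute 1798, so 2 further minute boundaries passed. Total skipped labels = 18 × 24 + 2 × 2 = 436.
Non-drop label index = 436935 + 436 = 437371; at 30 labels/s that is 04:02:59:01, i.e. DF 04:02:59;01.

04:02:59;01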